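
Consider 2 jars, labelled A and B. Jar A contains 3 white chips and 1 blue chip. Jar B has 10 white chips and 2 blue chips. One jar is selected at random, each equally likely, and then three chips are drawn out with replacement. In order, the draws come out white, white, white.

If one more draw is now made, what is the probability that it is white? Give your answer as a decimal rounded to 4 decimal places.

0.7982

Compute the likelihood of the observed sequence for each case: P(data | jar A) = (3/4)(3/4)(3/4) = 0.42188; P(data | jar B) = (10/12)(10/12)(10/12) = 0.5787.
Multiplying each by its prior: 1/2 · 0.42188 = 0.21094, 1/2 · 0.5787 = 0.28935; summing to 0.50029.
Normalising, the posterior is P(jar A | data) = 0.42163, P(jar B | data) = 0.57837.
Averaging over the posterior, P(white next | data) = (3/4)(0.42163) + (5/6)(0.57837) = 0.7982.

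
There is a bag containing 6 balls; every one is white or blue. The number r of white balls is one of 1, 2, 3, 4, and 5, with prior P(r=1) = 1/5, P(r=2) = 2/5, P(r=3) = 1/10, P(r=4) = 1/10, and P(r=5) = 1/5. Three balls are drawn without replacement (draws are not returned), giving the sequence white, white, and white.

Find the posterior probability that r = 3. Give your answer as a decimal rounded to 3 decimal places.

0.040

For each hypothesis, P(data | H) works out to: P(data | r = 1) = (1/6)(0/5) = 0; P(data | r = 2) = (2/6)(1/5)(0/4) = 0; P(data | r = 3) = (3/6)(2/5)(1/4) = 1/20; P(data | r = 4) = (4/6)(3/5)(2/4) = 1/5; P(data | r = 5) = (5/6)(4/5)(3/4) = 1/2.
Multiplying each by its prior: 1/5 · 0 = 0, 2/5 · 0 = 0, 1/10 · 1/20 = 1/200, 1/10 · 1/5 = 1/50, 1/5 · 1/2 = 1/10; with total 1/8.
So P(r = 3 | data) = (1/200) / (1/8) = 1/25.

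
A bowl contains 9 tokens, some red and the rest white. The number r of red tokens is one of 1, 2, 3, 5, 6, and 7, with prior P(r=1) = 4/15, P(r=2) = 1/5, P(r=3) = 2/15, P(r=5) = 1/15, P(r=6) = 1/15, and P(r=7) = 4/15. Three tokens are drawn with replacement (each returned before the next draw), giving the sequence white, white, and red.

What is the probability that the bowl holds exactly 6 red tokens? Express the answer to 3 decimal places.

The likelihood of the observed sequence under each hypothesis: P(data | r = 1) = (8/9)(8/9)(1/9) = 0.087791; P(data | r = 2) = (7/9)(7/9)(2/9) = 0.13443; P(data | r = 3) = (6/9)(6/9)(3/9) = 0.14815; P(data | r = 5) = (4/9)(4/9)(5/9) = 0.10974; P(data | r = 6) = (3/9)(3/9)(6/9) = 0.074074; P(data | r = 7) = (2/9)(2/9)(7/9) = 0.038409.
Multiplying each by its prior: 4/15 · 0.087791 = 0.023411, 1/5 · 0.13443 = 0.026886, 2/15 · 0.14815 = 0.019753, 1/15 · 0.10974 = 0.007316, 1/15 · 0.074074 = 0.0049383, 4/15 · 0.038409 = 0.010242; summing to 0.092547.
Hence P(r = 6 | data) = (0.0049383) / (0.092547) = 0.05336.

0.053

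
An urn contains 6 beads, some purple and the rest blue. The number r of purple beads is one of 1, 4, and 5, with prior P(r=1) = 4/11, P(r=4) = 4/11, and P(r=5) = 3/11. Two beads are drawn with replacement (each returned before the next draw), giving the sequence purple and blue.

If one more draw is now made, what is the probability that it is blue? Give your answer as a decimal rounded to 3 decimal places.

Compute the likelihood of the observed sequence for each case: P(data | r = 1) = (1/6)(5/6) = 5/36; P(data | r = 4) = (4/6)(2/6) = 2/9; P(data | r = 5) = (5/6)(1/6) = 5/36.
Multiplying each by its prior: 4/11 · 5/36 = 5/99, 4/11 · 2/9 = 8/99, 3/11 · 5/36 = 5/132; with total 67/396.
The posterior is then P(r = 1 | data) = 20/67, P(r = 4 | data) = 32/67, P(r = 5 | data) = 15/67.
The predictive probability is P(blue next | data) = (5/6)(20/67) + (1/3)(32/67) + (1/6)(15/67) = 179/402.

0.445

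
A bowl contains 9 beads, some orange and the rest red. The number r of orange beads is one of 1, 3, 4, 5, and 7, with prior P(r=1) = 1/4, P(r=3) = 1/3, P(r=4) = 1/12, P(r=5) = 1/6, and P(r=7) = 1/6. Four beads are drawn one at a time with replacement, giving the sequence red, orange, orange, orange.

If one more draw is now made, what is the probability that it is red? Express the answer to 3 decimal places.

Compute the likelihood of the observed sequence for each case: P(data | r = 1) = (8/9)(1/9)(1/9)(1/9) = 0.0012193; P(data | r = 3) = (6/9)(3/9)(3/9)(3/9) = 0.024691; P(data | r = 4) = (5/9)(4/9)(4/9)(4/9) = 0.048773; P(data | r = 5) = (4/9)(5/9)(5/9)(5/9) = 0.076208; P(data | r = 7) = (2/9)(7/9)(7/9)(7/9) = 0.10456.
Weighting by the prior gives 1/4 · 0.0012193 = 0.00030483, 1/3 · 0.024691 = 0.0082305, 1/12 · 0.048773 = 0.0040644, 1/6 · 0.076208 = 0.012701, 1/6 · 0.10456 = 0.017426; summing to 0.042727.
Dividing through by the total gives posterior P(r = 1 | data) = 0.0071344, P(r = 3 | data) = 0.19263, P(r = 4 | data) = 0.095125, P(r = 5 | data) = 0.29727, P(r = 7 | data) = 0.40785.
Averaging over the posterior, P(red next | data) = (8/9)(0.0071344) + (2/3)(0.19263) + (5/9)(0.095125) + (4/9)(0.29727) + (2/9)(0.40785) = 0.41036.

0.410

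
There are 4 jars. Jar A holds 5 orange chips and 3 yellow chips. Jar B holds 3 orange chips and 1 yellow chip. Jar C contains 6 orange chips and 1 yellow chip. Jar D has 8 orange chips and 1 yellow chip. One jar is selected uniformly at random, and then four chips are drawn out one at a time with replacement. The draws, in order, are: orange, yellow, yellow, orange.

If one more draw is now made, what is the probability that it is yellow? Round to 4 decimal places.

0.2840

Under each hypothesis, the probability of the observed sequence is: P(data | jar A) = (5/8)(3/8)(3/8)(5/8) = 0.054932; P(data | jar B) = (3/4)(1/4)(1/4)(3/4) = 0.035156; P(data | jar C) = (6/7)(1/7)(1/7)(6/7) = 0.014994; P(data | jar D) = (8/9)(1/9)(1/9)(8/9) = 0.0097546.
Weighting by the prior gives 1/4 · 0.054932 = 0.013733, 1/4 · 0.035156 = 0.0087891, 1/4 · 0.014994 = 0.0037484, 1/4 · 0.0097546 = 0.0024387; these sum to 0.028709.
The posterior is then P(jar A | data) = 0.47835, P(jar B | data) = 0.30614, P(jar C | data) = 0.13057, P(jar D | data) = 0.084944.
The predictive probability is P(yellow next | data) = (3/8)(0.47835) + (1/4)(0.30614) + (1/7)(0.13057) + (1/9)(0.084944) = 0.28401.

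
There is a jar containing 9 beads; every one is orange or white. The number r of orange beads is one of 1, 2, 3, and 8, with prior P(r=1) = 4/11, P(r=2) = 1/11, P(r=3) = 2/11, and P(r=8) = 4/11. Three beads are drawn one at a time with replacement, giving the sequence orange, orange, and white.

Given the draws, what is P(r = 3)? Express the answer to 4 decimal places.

0.2547

For each hypothesis, P(data | H) works out to: P(data | r = 1) = (1/9)(1/9)(8/9) = 0.010974; P(data | r = 2) = (2/9)(2/9)(7/9) = 0.038409; P(data | r = 3) = (3/9)(3/9)(6/9) = 0.074074; P(data | r = 8) = (8/9)(8/9)(1/9) = 0.087791.
Weighting by the prior gives 4/11 · 0.010974 = 0.0039905, 1/11 · 0.038409 = 0.0034917, 2/11 · 0.074074 = 0.013468, 4/11 · 0.087791 = 0.031924; summing to 0.052874.
Therefore the posterior P(r = 3 | data) = (0.013468) / (0.052874) = 0.25472.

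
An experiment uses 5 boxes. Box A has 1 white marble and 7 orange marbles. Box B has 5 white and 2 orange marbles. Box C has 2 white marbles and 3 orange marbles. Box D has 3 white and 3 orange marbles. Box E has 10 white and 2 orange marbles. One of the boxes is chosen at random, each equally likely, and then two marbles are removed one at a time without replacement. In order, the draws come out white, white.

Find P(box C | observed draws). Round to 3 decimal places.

For each hypothesis, P(data | H) works out to: P(data | box A) = (1/8)(0/7) = 0; P(data | box B) = (5/7)(4/6) = 0.47619; P(data | box C) = (2/5)(1/4) = 0.1; P(data | box D) = (3/6)(2/5) = 0.2; P(data | box E) = (10/12)(9/11) = 0.68182.
The prior-weighted likelihoods are 1/5 · 0 = 0, 1/5 · 0.47619 = 0.095238, 1/5 · 0.1 = 0.02, 1/5 · 0.2 = 0.04, 1/5 · 0.68182 = 0.13636; with total 0.2916.
Hence P(box C | data) = (0.02) / (0.2916) = 0.068587.

0.069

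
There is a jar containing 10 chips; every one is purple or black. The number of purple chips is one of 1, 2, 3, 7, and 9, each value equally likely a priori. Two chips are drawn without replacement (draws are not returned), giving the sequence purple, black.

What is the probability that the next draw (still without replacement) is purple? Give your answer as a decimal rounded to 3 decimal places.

0.421

Compute the likelihood of the observed sequence for each case: P(data | r = 1) = (1/10)(9/9) = 1/10; P(data | r = 2) = (2/10)(8/9) = 8/45; P(data | r = 3) = (3/10)(7/9) = 7/30; P(data | r = 7) = (7/10)(3/9) = 7/30; P(data | r = 9) = (9/10)(1/9) = 1/10.
The prior-weighted likelihoods are 1/5 · 1/10 = 1/50, 1/5 · 8/45 = 8/225, 1/5 · 7/30 = 7/150, 1/5 · 7/30 = 7/150, 1/5 · 1/10 = 1/50; summing to 38/225.
Dividing through by the total gives posterior P(r = 1 | data) = 9/76, P(r = 2 | data) = 4/19, P(r = 3 | data) = 21/76, P(r = 7 | data) = 21/76, P(r = 9 | data) = 9/76.
Averaging over the posterior, P(purple next | data) = (0)(9/76) + (1/8)(4/19) + (1/4)(21/76) + (3/4)(21/76) + (1)(9/76) = 8/19.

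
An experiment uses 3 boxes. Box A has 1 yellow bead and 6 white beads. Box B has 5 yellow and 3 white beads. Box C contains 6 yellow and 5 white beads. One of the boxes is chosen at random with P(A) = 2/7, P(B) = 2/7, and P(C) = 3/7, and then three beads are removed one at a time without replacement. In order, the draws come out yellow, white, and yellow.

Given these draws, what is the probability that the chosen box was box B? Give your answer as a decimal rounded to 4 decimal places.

The likelihood of the observed sequence under each hypothesis: P(data | box A) = (1/7)(6/6)(0/5) = 0; P(data | box B) = (5/8)(3/7)(4/6) = 0.17857; P(data | box C) = (6/11)(5/10)(5/9) = 0.15152.
Weighting by the prior gives 2/7 · 0 = 0, 2/7 · 0.17857 = 0.05102, 3/7 · 0.15152 = 0.064935; summing to 0.11596.
By Bayes' rule, P(box B | data) = (0.05102) / (0.11596) = 0.44.

0.4400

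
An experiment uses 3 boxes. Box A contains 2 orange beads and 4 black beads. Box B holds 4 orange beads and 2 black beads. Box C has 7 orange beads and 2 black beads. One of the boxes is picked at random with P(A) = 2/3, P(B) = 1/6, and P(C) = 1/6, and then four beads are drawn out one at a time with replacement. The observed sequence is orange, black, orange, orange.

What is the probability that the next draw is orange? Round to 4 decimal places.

Under each hypothesis, the probability of the observed sequence is: P(data | box A) = (2/6)(4/6)(2/6)(2/6) = 0.024691; P(data | box B) = (4/6)(2/6)(4/6)(4/6) = 0.098765; P(data | box C) = (7/9)(2/9)(7/9)(7/9) = 0.10456.
The prior-weighted likelihoods are 2/3 · 0.024691 = 0.016461, 1/6 · 0.098765 = 0.016461, 1/6 · 0.10456 = 0.017426; summing to 0.050348.
The posterior is then P(box A | data) = 0.32694, P(box B | data) = 0.32694, P(box C | data) = 0.34612.
The predictive probability is P(orange next | data) = (1/3)(0.32694) + (2/3)(0.32694) + (7/9)(0.34612) = 0.59614.

0.5961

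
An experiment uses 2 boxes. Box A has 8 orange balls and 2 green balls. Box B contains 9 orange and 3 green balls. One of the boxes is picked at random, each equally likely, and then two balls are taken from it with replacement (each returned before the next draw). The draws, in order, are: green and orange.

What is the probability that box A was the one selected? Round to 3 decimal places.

0.460

For each hypothesis, P(data | H) works out to: P(data | box A) = (2/10)(8/10) = 4/25; P(data | box B) = (3/12)(9/12) = 3/16.
Multiplying each by its prior: 1/2 · 4/25 = 2/25, 1/2 · 3/16 = 3/32; summing to 139/800.
Therefore the posterior P(box A | data) = (2/25) / (139/800) = 64/139.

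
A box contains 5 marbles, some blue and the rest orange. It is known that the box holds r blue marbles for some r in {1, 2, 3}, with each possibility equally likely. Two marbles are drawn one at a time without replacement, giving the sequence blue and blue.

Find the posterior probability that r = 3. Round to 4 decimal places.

The likelihood of the observed sequence under each hypothesis: P(data | r = 1) = (1/5)(0/4) = 0; P(data | r = 2) = (2/5)(1/4) = 1/10; P(data | r = 3) = (3/5)(2/4) = 3/10.
The prior-weighted likelihoods are 1/3 · 0 = 0, 1/3 · 1/10 = 1/30, 1/3 · 3/10 = 1/10; summing to 2/15.
So P(r = 3 | data) = (1/10) / (2/15) = 3/4.

0.7500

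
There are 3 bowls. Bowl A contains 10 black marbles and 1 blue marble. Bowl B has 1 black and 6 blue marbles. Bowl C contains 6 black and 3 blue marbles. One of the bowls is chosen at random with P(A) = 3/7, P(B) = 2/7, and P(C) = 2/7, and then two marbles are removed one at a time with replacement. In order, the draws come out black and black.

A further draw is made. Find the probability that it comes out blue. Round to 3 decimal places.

0.163

Compute the likelihood of the observed sequence for each case: P(data | bowl A) = (10/11)(10/11) = 0.82645; P(data | bowl B) = (1/7)(1/7) = 0.020408; P(data | bowl C) = (6/9)(6/9) = 0.44444.
Weighting by the prior gives 3/7 · 0.82645 = 0.35419, 2/7 · 0.020408 = 0.0058309, 2/7 · 0.44444 = 0.12698; with total 0.48701.
Normalising, the posterior is P(bowl A | data) = 0.72728, P(bowl B | data) = 0.011973, P(bowl C | data) = 0.26074.
Averaging over the posterior, P(blue next | data) = (1/11)(0.72728) + (6/7)(0.011973) + (1/3)(0.26074) = 0.16329.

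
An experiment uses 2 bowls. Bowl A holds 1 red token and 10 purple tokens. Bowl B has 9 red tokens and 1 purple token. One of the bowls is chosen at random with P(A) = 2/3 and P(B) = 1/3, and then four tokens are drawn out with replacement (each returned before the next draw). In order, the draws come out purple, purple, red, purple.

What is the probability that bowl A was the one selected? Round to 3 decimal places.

0.993

The likelihood of the observed sequence under each hypothesis: P(data | bowl A) = (10/11)(10/11)(1/11)(10/11) = 0.068301; P(data | bowl B) = (1/10)(1/10)(9/10)(1/10) = 0.0009.
The prior-weighted likelihoods are 2/3 · 0.068301 = 0.045534, 1/3 · 0.0009 = 0.0003; summing to 0.045834.
Therefore the posterior P(bowl A | data) = (0.045534) / (0.045834) = 0.99345.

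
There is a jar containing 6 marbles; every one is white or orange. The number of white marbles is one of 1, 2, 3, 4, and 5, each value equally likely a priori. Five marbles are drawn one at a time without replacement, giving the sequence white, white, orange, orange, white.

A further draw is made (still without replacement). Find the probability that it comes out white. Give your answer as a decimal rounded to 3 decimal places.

For each hypothesis, P(data | H) works out to: P(data | r = 1) = (1/6)(0/5) = 0; P(data | r = 2) = (2/6)(1/5)(4/4)(3/3)(0/2) = 0; P(data | r = 3) = (3/6)(2/5)(3/4)(2/3)(1/2) = 1/20; P(data | r = 4) = (4/6)(3/5)(2/4)(1/3)(2/2) = 1/15; P(data | r = 5) = (5/6)(4/5)(1/4)(0/3) = 0.
Weighting by the prior gives 1/5 · 0 = 0, 1/5 · 0 = 0, 1/5 · 1/20 = 1/100, 1/5 · 1/15 = 1/75, 1/5 · 0 = 0; summing to 7/300.
Normalising, the posterior is P(r = 1 | data) = 0, P(r = 2 | data) = 0, P(r = 3 | data) = 3/7, P(r = 4 | data) = 4/7, P(r = 5 | data) = 0.
Averaging over the posterior, P(white next | data) = (0)(3/7) + (1)(4/7) = 4/7.

0.571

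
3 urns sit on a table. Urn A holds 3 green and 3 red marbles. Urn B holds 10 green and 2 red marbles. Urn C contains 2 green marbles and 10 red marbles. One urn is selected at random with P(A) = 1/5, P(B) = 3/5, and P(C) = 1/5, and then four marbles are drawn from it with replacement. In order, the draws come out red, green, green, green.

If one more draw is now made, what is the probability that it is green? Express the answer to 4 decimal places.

0.7675

Under each hypothesis, the probability of the observed sequence is: P(data | urn A) = (3/6)(3/6)(3/6)(3/6) = 0.0625; P(data | urn B) = (2/12)(10/12)(10/12)(10/12) = 0.096451; P(data | urn C) = (10/12)(2/12)(2/12)(2/12) = 0.003858.
The prior-weighted likelihoods are 1/5 · 0.0625 = 0.0125, 3/5 · 0.096451 = 0.05787, 1/5 · 0.003858 = 0.0007716; with total 0.071142.
Dividing through by the total gives posterior P(urn A | data) = 0.1757, P(urn B | data) = 0.81345, P(urn C | data) = 0.010846.
Averaging over the posterior, P(green next | data) = (1/2)(0.1757) + (5/6)(0.81345) + (1/6)(0.010846) = 0.76753.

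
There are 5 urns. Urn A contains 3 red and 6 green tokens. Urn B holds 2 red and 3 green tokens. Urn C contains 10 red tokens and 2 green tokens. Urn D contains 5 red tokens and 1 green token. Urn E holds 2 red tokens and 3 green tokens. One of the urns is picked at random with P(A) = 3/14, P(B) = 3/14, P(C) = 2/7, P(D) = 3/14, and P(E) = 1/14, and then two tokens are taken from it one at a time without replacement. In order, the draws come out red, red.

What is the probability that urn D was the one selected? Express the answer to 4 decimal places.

0.3719

Under each hypothesis, the probability of the observed sequence is: P(data | urn A) = (3/9)(2/8) = 1/12; P(data | urn B) = (2/5)(1/4) = 1/10; P(data | urn C) = (10/12)(9/11) = 15/22; P(data | urn D) = (5/6)(4/5) = 2/3; P(data | urn E) = (2/5)(1/4) = 1/10.
Multiplying each by its prior: 3/14 · 1/12 = 1/56, 3/14 · 1/10 = 3/140, 2/7 · 15/22 = 15/77, 3/14 · 2/3 = 1/7, 1/14 · 1/10 = 1/140; summing to 169/440.
So P(urn D | data) = (1/7) / (169/440) = 440/1183.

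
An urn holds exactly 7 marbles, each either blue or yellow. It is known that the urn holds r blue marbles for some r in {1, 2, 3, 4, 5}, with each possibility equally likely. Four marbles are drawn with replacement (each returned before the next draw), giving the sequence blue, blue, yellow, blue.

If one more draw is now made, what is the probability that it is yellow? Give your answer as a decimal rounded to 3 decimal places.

The likelihood of the observed sequence under each hypothesis: P(data | r = 1) = (1/7)(1/7)(6/7)(1/7) = 0.002499; P(data | r = 2) = (2/7)(2/7)(5/7)(2/7) = 0.01666; P(data | r = 3) = (3/7)(3/7)(4/7)(3/7) = 0.044981; P(data | r = 4) = (4/7)(4/7)(3/7)(4/7) = 0.079967; P(data | r = 5) = (5/7)(5/7)(2/7)(5/7) = 0.10412.
Multiplying each by its prior: 1/5 · 0.002499 = 0.00049979, 1/5 · 0.01666 = 0.0033319, 1/5 · 0.044981 = 0.0089963, 1/5 · 0.079967 = 0.015993, 1/5 · 0.10412 = 0.020825; summing to 0.049646.
Dividing through by the total gives posterior P(r = 1 | data) = 0.010067, P(r = 2 | data) = 0.067114, P(r = 3 | data) = 0.18121, P(r = 4 | data) = 0.32215, P(r = 5 | data) = 0.41946.
The predictive probability is P(yellow next | data) = (6/7)(0.010067) + (5/7)(0.067114) + (4/7)(0.18121) + (3/7)(0.32215) + (2/7)(0.41946) = 0.41802.

0.418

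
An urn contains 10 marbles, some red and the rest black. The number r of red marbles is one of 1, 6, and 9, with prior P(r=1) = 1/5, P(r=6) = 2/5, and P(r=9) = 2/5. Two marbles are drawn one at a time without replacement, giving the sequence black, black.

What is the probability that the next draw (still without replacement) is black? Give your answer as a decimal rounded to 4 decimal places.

0.7188

Compute the likelihood of the observed sequence for each case: P(data | r = 1) = (9/10)(8/9) = 4/5; P(data | r = 6) = (4/10)(3/9) = 2/15; P(data | r = 9) = (1/10)(0/9) = 0.
Weighting by the prior gives 1/5 · 4/5 = 4/25, 2/5 · 2/15 = 4/75, 2/5 · 0 = 0; with total 16/75.
Normalising, the posterior is P(r = 1 | data) = 3/4, P(r = 6 | data) = 1/4, P(r = 9 | data) = 0.
The predictive probability is P(black next | data) = (7/8)(3/4) + (1/4)(1/4) = 23/32.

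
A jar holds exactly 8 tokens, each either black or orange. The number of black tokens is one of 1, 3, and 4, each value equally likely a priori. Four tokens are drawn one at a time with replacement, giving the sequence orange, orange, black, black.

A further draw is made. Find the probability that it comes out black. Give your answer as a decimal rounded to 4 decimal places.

Compute the likelihood of the observed sequence for each case: P(data | r = 1) = (7/8)(7/8)(1/8)(1/8) = 0.011963; P(data | r = 3) = (5/8)(5/8)(3/8)(3/8) = 0.054932; P(data | r = 4) = (4/8)(4/8)(4/8)(4/8) = 0.0625.
Multiplying each by its prior: 1/3 · 0.011963 = 0.0039876, 1/3 · 0.054932 = 0.018311, 1/3 · 0.0625 = 0.020833; summing to 0.043132.
Dividing through by the total gives posterior P(r = 1 | data) = 0.092453, P(r = 3 | data) = 0.42453, P(r = 4 | data) = 0.48302.
Averaging over the posterior, P(black next | data) = (1/8)(0.092453) + (3/8)(0.42453) + (1/2)(0.48302) = 0.41226.

0.4123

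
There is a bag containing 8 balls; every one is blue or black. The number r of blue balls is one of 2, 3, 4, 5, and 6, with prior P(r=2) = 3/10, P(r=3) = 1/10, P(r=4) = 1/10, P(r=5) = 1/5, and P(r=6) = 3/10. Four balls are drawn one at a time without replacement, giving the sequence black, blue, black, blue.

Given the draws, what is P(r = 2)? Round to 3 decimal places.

0.208

Compute the likelihood of the observed sequence for each case: P(data | r = 2) = (6/8)(2/7)(5/6)(1/5) = 1/28; P(data | r = 3) = (5/8)(3/7)(4/6)(2/5) = 1/14; P(data | r = 4) = (4/8)(4/7)(3/6)(3/5) = 3/35; P(data | r = 5) = (3/8)(5/7)(2/6)(4/5) = 1/14; P(data | r = 6) = (2/8)(6/7)(1/6)(5/5) = 1/28.
Weighting by the prior gives 3/10 · 1/28 = 3/280, 1/10 · 1/14 = 1/140, 1/10 · 3/35 = 3/350, 1/5 · 1/14 = 1/70, 3/10 · 1/28 = 3/280; with total 9/175.
By Bayes' rule, P(r = 2 | data) = (3/280) / (9/175) = 5/24.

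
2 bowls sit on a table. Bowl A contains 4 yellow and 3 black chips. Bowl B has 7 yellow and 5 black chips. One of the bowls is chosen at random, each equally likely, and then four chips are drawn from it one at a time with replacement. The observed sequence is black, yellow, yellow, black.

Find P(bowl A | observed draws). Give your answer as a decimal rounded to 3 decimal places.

0.504

For each hypothesis, P(data | H) works out to: P(data | bowl A) = (3/7)(4/7)(4/7)(3/7) = 0.059975; P(data | bowl B) = (5/12)(7/12)(7/12)(5/12) = 0.059076.
The prior-weighted likelihoods are 1/2 · 0.059975 = 0.029988, 1/2 · 0.059076 = 0.029538; summing to 0.059526.
By Bayes' rule, P(bowl A | data) = (0.029988) / (0.059526) = 0.50378.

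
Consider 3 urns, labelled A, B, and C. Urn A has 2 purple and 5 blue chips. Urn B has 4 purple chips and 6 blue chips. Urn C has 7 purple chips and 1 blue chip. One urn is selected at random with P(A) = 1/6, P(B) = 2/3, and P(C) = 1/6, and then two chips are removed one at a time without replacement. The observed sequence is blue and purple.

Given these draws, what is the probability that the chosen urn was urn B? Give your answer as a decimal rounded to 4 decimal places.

0.7460

The likelihood of the observed sequence under each hypothesis: P(data | urn A) = (5/7)(2/6) = 0.2381; P(data | urn B) = (6/10)(4/9) = 0.26667; P(data | urn C) = (1/8)(7/7) = 0.125.
Multiplying each by its prior: 1/6 · 0.2381 = 0.039683, 2/3 · 0.26667 = 0.17778, 1/6 · 0.125 = 0.020833; these sum to 0.23829.
By Bayes' rule, P(urn B | data) = (0.17778) / (0.23829) = 0.74604.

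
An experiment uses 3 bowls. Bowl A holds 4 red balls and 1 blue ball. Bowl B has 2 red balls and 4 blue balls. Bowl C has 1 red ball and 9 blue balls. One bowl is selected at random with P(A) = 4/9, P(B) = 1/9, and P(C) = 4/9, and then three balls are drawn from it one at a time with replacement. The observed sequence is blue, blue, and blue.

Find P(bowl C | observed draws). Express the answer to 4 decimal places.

Compute the likelihood of the observed sequence for each case: P(data | bowl A) = (1/5)(1/5)(1/5) = 0.008; P(data | bowl B) = (4/6)(4/6)(4/6) = 0.2963; P(data | bowl C) = (9/10)(9/10)(9/10) = 0.729.
Weighting by the prior gives 4/9 · 0.008 = 0.0035556, 1/9 · 0.2963 = 0.032922, 4/9 · 0.729 = 0.324; these sum to 0.36048.
So P(bowl C | data) = (0.324) / (0.36048) = 0.89881.

0.8988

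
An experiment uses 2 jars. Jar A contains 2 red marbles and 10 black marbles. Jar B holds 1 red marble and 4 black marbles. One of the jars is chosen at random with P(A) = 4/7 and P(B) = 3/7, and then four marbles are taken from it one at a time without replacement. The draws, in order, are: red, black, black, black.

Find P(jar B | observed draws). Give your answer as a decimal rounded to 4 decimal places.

0.5531

Under each hypothesis, the probability of the observed sequence is: P(data | jar A) = (2/12)(10/11)(9/10)(8/9) = 0.12121; P(data | jar B) = (1/5)(4/4)(3/3)(2/2) = 0.2.
Multiplying each by its prior: 4/7 · 0.12121 = 0.069264, 3/7 · 0.2 = 0.085714; these sum to 0.15498.
Hence P(jar B | data) = (0.085714) / (0.15498) = 0.55307.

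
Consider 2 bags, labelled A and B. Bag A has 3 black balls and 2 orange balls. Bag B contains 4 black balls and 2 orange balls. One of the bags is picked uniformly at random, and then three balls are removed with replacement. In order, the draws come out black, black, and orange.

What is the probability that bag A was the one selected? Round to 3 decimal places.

0.493

For each hypothesis, P(data | H) works out to: P(data | bag A) = (3/5)(3/5)(2/5) = 0.144; P(data | bag B) = (4/6)(4/6)(2/6) = 0.14815.
Multiplying each by its prior: 1/2 · 0.144 = 0.072, 1/2 · 0.14815 = 0.074074; these sum to 0.14607.
Therefore the posterior P(bag A | data) = (0.072) / (0.14607) = 0.4929.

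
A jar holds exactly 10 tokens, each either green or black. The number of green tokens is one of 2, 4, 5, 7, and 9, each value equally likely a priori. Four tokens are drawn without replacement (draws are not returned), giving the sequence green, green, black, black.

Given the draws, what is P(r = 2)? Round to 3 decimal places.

0.100

The likelihood of the observed sequence under each hypothesis: P(data | r = 2) = (2/10)(1/9)(8/8)(7/7) = 0.022222; P(data | r = 4) = (4/10)(3/9)(6/8)(5/7) = 0.071429; P(data | r = 5) = (5/10)(4/9)(5/8)(4/7) = 0.079365; P(data | r = 7) = (7/10)(6/9)(3/8)(2/7) = 0.05; P(data | r = 9) = (9/10)(8/9)(1/8)(0/7) = 0.
The prior-weighted likelihoods are 1/5 · 0.022222 = 0.0044444, 1/5 · 0.071429 = 0.014286, 1/5 · 0.079365 = 0.015873, 1/5 · 0.05 = 0.01, 1/5 · 0 = 0; these sum to 0.044603.
Therefore the posterior P(r = 2 | data) = (0.0044444) / (0.044603) = 0.099644.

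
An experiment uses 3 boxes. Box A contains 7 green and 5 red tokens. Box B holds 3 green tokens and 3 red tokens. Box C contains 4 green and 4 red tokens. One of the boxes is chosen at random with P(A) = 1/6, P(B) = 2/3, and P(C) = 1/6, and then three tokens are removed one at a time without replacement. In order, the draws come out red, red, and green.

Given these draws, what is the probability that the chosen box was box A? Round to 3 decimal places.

0.125

Compute the likelihood of the observed sequence for each case: P(data | box A) = (5/12)(4/11)(7/10) = 0.10606; P(data | box B) = (3/6)(2/5)(3/4) = 0.15; P(data | box C) = (4/8)(3/7)(4/6) = 0.14286.
The prior-weighted likelihoods are 1/6 · 0.10606 = 0.017677, 2/3 · 0.15 = 0.1, 1/6 · 0.14286 = 0.02381; summing to 0.14149.
Hence P(box A | data) = (0.017677) / (0.14149) = 0.12494.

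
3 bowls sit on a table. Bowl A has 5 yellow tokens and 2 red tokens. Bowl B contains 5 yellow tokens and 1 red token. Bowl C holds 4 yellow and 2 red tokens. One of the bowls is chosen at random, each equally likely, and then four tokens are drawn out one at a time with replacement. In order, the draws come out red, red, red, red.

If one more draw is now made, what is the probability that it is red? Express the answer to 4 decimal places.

Under each hypothesis, the probability of the observed sequence is: P(data | bowl A) = (2/7)(2/7)(2/7)(2/7) = 0.0066639; P(data | bowl B) = (1/6)(1/6)(1/6)(1/6) = 0.0007716; P(data | bowl C) = (2/6)(2/6)(2/6)(2/6) = 0.012346.
Multiplying each by its prior: 1/3 · 0.0066639 = 0.0022213, 1/3 · 0.0007716 = 0.0002572, 1/3 · 0.012346 = 0.0041152; with total 0.0065937.
Normalising, the posterior is P(bowl A | data) = 0.33688, P(bowl B | data) = 0.039007, P(bowl C | data) = 0.62411.
So P(red next | data) = Σ P(red next | H) P(H | data) = (2/7)(0.33688) + (1/6)(0.039007) + (1/3)(0.62411) = 0.31079.

0.3108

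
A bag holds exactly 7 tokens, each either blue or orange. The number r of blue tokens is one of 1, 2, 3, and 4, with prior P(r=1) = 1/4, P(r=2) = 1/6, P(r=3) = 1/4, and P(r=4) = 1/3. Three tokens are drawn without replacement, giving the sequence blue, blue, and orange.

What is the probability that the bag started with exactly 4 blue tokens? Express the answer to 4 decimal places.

0.6102

Under each hypothesis, the probability of the observed sequence is: P(data | r = 1) = (1/7)(0/6) = 0; P(data | r = 2) = (2/7)(1/6)(5/5) = 1/21; P(data | r = 3) = (3/7)(2/6)(4/5) = 4/35; P(data | r = 4) = (4/7)(3/6)(3/5) = 6/35.
Weighting by the prior gives 1/4 · 0 = 0, 1/6 · 1/21 = 1/126, 1/4 · 4/35 = 1/35, 1/3 · 6/35 = 2/35; these sum to 59/630.
Therefore the posterior P(r = 4 | data) = (2/35) / (59/630) = 36/59.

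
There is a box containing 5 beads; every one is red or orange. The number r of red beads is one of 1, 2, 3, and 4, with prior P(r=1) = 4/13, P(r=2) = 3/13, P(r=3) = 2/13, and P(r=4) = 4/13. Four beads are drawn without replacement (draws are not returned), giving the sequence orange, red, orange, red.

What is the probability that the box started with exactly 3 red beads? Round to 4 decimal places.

0.4000

The likelihood of the observed sequence under each hypothesis: P(data | r = 1) = (4/5)(1/4)(3/3)(0/2) = 0; P(data | r = 2) = (3/5)(2/4)(2/3)(1/2) = 1/10; P(data | r = 3) = (2/5)(3/4)(1/3)(2/2) = 1/10; P(data | r = 4) = (1/5)(4/4)(0/3) = 0.
The prior-weighted likelihoods are 4/13 · 0 = 0, 3/13 · 1/10 = 3/130, 2/13 · 1/10 = 1/65, 4/13 · 0 = 0; with total 1/26.
Hence P(r = 3 | data) = (1/65) / (1/26) = 2/5.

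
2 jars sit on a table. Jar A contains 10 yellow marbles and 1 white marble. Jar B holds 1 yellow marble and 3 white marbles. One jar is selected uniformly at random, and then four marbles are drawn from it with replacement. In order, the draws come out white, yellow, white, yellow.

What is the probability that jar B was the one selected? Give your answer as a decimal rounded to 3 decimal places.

For each hypothesis, P(data | H) works out to: P(data | jar A) = (1/11)(10/11)(1/11)(10/11) = 0.0068301; P(data | jar B) = (3/4)(1/4)(3/4)(1/4) = 0.035156.
Weighting by the prior gives 1/2 · 0.0068301 = 0.0034151, 1/2 · 0.035156 = 0.017578; these sum to 0.020993.
Therefore the posterior P(jar B | data) = (0.017578) / (0.020993) = 0.83733.

0.837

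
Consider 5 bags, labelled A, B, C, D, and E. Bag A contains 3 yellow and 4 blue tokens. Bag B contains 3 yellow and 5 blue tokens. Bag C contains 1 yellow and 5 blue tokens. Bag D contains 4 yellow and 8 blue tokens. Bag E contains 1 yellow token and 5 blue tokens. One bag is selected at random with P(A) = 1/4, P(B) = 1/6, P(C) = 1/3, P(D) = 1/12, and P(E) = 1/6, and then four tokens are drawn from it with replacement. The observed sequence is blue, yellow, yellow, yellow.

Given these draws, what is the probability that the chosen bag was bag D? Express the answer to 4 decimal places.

Compute the likelihood of the observed sequence for each case: P(data | bag A) = (4/7)(3/7)(3/7)(3/7) = 0.044981; P(data | bag B) = (5/8)(3/8)(3/8)(3/8) = 0.032959; P(data | bag C) = (5/6)(1/6)(1/6)(1/6) = 0.003858; P(data | bag D) = (8/12)(4/12)(4/12)(4/12) = 0.024691; P(data | bag E) = (5/6)(1/6)(1/6)(1/6) = 0.003858.
The prior-weighted likelihoods are 1/4 · 0.044981 = 0.011245, 1/6 · 0.032959 = 0.0054932, 1/3 · 0.003858 = 0.001286, 1/12 · 0.024691 = 0.0020576, 1/6 · 0.003858 = 0.000643; these sum to 0.020725.
Hence P(bag D | data) = (0.0020576) / (0.020725) = 0.099281.

0.0993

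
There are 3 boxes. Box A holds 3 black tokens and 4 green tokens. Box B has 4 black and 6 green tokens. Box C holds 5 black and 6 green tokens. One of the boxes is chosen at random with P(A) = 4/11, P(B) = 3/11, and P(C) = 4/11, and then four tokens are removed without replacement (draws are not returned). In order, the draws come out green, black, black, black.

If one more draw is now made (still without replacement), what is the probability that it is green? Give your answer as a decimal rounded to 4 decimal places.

0.8265

Under each hypothesis, the probability of the observed sequence is: P(data | box A) = (4/7)(3/6)(2/5)(1/4) = 1/35; P(data | box B) = (6/10)(4/9)(3/8)(2/7) = 1/35; P(data | box C) = (6/11)(5/10)(4/9)(3/8) = 1/22.
Multiplying each by its prior: 4/11 · 1/35 = 4/385, 3/11 · 1/35 = 3/385, 4/11 · 1/22 = 2/121; these sum to 21/605.
Dividing through by the total gives posterior P(box A | data) = 44/147, P(box B | data) = 11/49, P(box C | data) = 10/21.
Averaging over the posterior, P(green next | data) = (1)(44/147) + (5/6)(11/49) + (5/7)(10/21) = 81/98.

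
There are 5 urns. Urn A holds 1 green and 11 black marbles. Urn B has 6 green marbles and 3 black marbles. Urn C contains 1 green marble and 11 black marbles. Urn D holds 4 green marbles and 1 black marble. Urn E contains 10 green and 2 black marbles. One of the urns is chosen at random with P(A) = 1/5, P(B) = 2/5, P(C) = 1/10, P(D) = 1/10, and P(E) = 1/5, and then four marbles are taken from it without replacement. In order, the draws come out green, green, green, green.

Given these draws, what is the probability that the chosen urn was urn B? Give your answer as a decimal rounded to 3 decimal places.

0.312

Under each hypothesis, the probability of the observed sequence is: P(data | urn A) = (1/12)(0/11) = 0; P(data | urn B) = (6/9)(5/8)(4/7)(3/6) = 0.11905; P(data | urn C) = (1/12)(0/11) = 0; P(data | urn D) = (4/5)(3/4)(2/3)(1/2) = 0.2; P(data | urn E) = (10/12)(9/11)(8/10)(7/9) = 0.42424.
Weighting by the prior gives 1/5 · 0 = 0, 2/5 · 0.11905 = 0.047619, 1/10 · 0 = 0, 1/10 · 0.2 = 0.02, 1/5 · 0.42424 = 0.084848; these sum to 0.15247.
Hence P(urn B | data) = (0.047619) / (0.15247) = 0.31232.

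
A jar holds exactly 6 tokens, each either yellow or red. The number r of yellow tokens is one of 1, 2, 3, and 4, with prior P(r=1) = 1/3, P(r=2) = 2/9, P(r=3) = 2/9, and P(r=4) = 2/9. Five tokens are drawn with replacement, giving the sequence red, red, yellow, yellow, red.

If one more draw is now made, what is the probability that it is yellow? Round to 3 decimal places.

0.397

The likelihood of the observed sequence under each hypothesis: P(data | r = 1) = (5/6)(5/6)(1/6)(1/6)(5/6) = 0.016075; P(data | r = 2) = (4/6)(4/6)(2/6)(2/6)(4/6) = 0.032922; P(data | r = 3) = (3/6)(3/6)(3/6)(3/6)(3/6) = 0.03125; P(data | r = 4) = (2/6)(2/6)(4/6)(4/6)(2/6) = 0.016461.
The prior-weighted likelihoods are 1/3 · 0.016075 = 0.0053584, 2/9 · 0.032922 = 0.007316, 2/9 · 0.03125 = 0.0069444, 2/9 · 0.016461 = 0.003658; with total 0.023277.
Dividing through by the total gives posterior P(r = 1 | data) = 0.2302, P(r = 2 | data) = 0.3143, P(r = 3 | data) = 0.29834, P(r = 4 | data) = 0.15715.
So P(yellow next | data) = Σ P(yellow next | H) P(H | data) = (1/6)(0.2302) + (1/3)(0.3143) + (1/2)(0.29834) + (2/3)(0.15715) = 0.39707.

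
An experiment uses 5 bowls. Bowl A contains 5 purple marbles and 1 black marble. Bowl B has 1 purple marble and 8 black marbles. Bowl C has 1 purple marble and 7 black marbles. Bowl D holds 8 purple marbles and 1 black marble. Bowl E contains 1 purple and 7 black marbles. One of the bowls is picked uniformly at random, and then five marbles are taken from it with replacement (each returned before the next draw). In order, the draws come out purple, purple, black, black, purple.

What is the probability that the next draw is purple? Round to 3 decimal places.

Under each hypothesis, the probability of the observed sequence is: P(data | bowl A) = (5/6)(5/6)(1/6)(1/6)(5/6) = 0.016075; P(data | bowl B) = (1/9)(1/9)(8/9)(8/9)(1/9) = 0.0010838; P(data | bowl C) = (1/8)(1/8)(7/8)(7/8)(1/8) = 0.0014954; P(data | bowl D) = (8/9)(8/9)(1/9)(1/9)(8/9) = 0.0086708; P(data | bowl E) = (1/8)(1/8)(7/8)(7/8)(1/8) = 0.0014954.
The prior-weighted likelihoods are 1/5 · 0.016075 = 0.003215, 1/5 · 0.0010838 = 0.00021677, 1/5 · 0.0014954 = 0.00029907, 1/5 · 0.0086708 = 0.0017342, 1/5 · 0.0014954 = 0.00029907; with total 0.0057641.
Normalising, the posterior is P(bowl A | data) = 0.55777, P(bowl B | data) = 0.037607, P(bowl C | data) = 0.051885, P(bowl D | data) = 0.30085, P(bowl E | data) = 0.051885.
Averaging over the posterior, P(purple next | data) = (5/6)(0.55777) + (1/9)(0.037607) + (1/8)(0.051885) + (8/9)(0.30085) + (1/8)(0.051885) = 0.74938.

0.749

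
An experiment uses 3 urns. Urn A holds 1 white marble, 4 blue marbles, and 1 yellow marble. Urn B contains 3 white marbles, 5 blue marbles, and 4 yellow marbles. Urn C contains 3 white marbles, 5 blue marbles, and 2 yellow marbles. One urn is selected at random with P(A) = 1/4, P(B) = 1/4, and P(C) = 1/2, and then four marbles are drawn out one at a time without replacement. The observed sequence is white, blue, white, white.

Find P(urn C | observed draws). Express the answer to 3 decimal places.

0.825

The likelihood of the observed sequence under each hypothesis: P(data | urn A) = (1/6)(4/5)(0/4) = 0; P(data | urn B) = (3/12)(5/11)(2/10)(1/9) = 0.0025253; P(data | urn C) = (3/10)(5/9)(2/8)(1/7) = 0.0059524.
Weighting by the prior gives 1/4 · 0 = 0, 1/4 · 0.0025253 = 0.00063131, 1/2 · 0.0059524 = 0.0029762; with total 0.0036075.
Therefore the posterior P(urn C | data) = (0.0029762) / (0.0036075) = 0.825.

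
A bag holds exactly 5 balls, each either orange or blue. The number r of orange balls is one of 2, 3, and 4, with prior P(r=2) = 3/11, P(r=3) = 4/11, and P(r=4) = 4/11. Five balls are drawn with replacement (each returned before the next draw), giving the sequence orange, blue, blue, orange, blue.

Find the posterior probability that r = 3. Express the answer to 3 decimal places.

0.426

Under each hypothesis, the probability of the observed sequence is: P(data | r = 2) = (2/5)(3/5)(3/5)(2/5)(3/5) = 0.03456; P(data | r = 3) = (3/5)(2/5)(2/5)(3/5)(2/5) = 0.02304; P(data | r = 4) = (4/5)(1/5)(1/5)(4/5)(1/5) = 0.00512.
Multiplying each by its prior: 3/11 · 0.03456 = 0.0094255, 4/11 · 0.02304 = 0.0083782, 4/11 · 0.00512 = 0.0018618; summing to 0.019665.
Hence P(r = 3 | data) = (0.0083782) / (0.019665) = 0.42604.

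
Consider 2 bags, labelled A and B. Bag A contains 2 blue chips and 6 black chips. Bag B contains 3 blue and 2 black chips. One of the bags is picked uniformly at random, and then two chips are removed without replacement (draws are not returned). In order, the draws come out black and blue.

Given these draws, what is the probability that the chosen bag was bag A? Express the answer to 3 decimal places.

For each hypothesis, P(data | H) works out to: P(data | bag A) = (6/8)(2/7) = 3/14; P(data | bag B) = (2/5)(3/4) = 3/10.
Multiplying each by its prior: 1/2 · 3/14 = 3/28, 1/2 · 3/10 = 3/20; with total 9/35.
Therefore the posterior P(bag A | data) = (3/28) / (9/35) = 5/12.

0.417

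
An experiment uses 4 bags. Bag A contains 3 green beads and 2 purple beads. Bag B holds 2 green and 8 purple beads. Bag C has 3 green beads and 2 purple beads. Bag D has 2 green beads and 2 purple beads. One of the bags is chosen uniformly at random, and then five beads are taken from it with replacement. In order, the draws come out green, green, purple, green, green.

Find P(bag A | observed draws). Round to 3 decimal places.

Compute the likelihood of the observed sequence for each case: P(data | bag A) = (3/5)(3/5)(2/5)(3/5)(3/5) = 0.05184; P(data | bag B) = (2/10)(2/10)(8/10)(2/10)(2/10) = 0.00128; P(data | bag C) = (3/5)(3/5)(2/5)(3/5)(3/5) = 0.05184; P(data | bag D) = (2/4)(2/4)(2/4)(2/4)(2/4) = 0.03125.
Weighting by the prior gives 1/4 · 0.05184 = 0.01296, 1/4 · 0.00128 = 0.00032, 1/4 · 0.05184 = 0.01296, 1/4 · 0.03125 = 0.0078125; summing to 0.034052.
Hence P(bag A | data) = (0.01296) / (0.034052) = 0.38059.

0.381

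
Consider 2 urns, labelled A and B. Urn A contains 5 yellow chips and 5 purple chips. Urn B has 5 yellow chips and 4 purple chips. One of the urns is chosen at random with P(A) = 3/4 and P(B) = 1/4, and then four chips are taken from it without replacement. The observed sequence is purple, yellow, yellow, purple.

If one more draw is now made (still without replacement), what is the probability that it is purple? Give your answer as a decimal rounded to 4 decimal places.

The likelihood of the observed sequence under each hypothesis: P(data | urn A) = (5/10)(5/9)(4/8)(4/7) = 5/63; P(data | urn B) = (4/9)(5/8)(4/7)(3/6) = 5/63.
The prior-weighted likelihoods are 3/4 · 5/63 = 5/84, 1/4 · 5/63 = 5/252; these sum to 5/63.
The posterior is then P(urn A | data) = 3/4, P(urn B | data) = 1/4.
So P(purple next | data) = Σ P(purple next | H) P(H | data) = (1/2)(3/4) + (2/5)(1/4) = 19/40.

0.4750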